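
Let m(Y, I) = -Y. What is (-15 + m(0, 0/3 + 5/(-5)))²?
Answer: 225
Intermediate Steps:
(-15 + m(0, 0/3 + 5/(-5)))² = (-15 - 1*0)² = (-15 + 0)² = (-15)² = 225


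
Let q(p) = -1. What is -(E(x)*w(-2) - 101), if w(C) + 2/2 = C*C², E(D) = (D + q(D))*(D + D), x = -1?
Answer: 137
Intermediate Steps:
E(D) = 2*D*(-1 + D) (E(D) = (D - 1)*(D + D) = (-1 + D)*(2*D) = 2*D*(-1 + D))
w(C) = -1 + C³ (w(C) = -1 + C*C² = -1 + C³)
-(E(x)*w(-2) - 101) = -((2*(-1)*(-1 - 1))*(-1 + (-2)³) - 101) = -((2*(-1)*(-2))*(-1 - 8) - 101) = -(4*(-9) - 101) = -(-36 - 101) = -1*(-137) = 137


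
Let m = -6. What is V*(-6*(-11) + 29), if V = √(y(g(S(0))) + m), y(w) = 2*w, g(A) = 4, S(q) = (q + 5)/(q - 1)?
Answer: 95*√2 ≈ 134.35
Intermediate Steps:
S(q) = (5 + q)/(-1 + q)
V = √2 (V = √(2*4 - 6) = √(8 - 6) = √2 ≈ 1.4142)
V*(-6*(-11) + 29) = √2*(-6*(-11) + 29) = √2*(66 + 29) = √2*95 = 95*√2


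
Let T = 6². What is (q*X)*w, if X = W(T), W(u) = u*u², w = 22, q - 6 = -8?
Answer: -2052864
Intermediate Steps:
q = -2 (q = 6 - 8 = -2)
T = 36
W(u) = u³
X = 46656 (X = 36³ = 46656)
(q*X)*w = -2*46656*22 = -93312*22 = -2052864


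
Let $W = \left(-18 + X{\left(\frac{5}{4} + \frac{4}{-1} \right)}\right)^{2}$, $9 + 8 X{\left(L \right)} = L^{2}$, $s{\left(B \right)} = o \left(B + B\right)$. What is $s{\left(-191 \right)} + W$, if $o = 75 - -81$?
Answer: $- \frac{970940399}{16384} \approx -59262.0$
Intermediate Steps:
$o = 156$ ($o = 75 + 81 = 156$)
$s{\left(B \right)} = 312 B$ ($s{\left(B \right)} = 156 \left(B + B\right) = 156 \cdot 2 B = 312 B$)
$X{\left(L \right)} = - \frac{9}{8} + \frac{L^{2}}{8}$
$W = \frac{5414929}{16384}$ ($W = \left(-18 - \left(\frac{9}{8} - \frac{\left(\frac{5}{4} + \frac{4}{-1}\right)^{2}}{8}\right)\right)^{2} = \left(-18 - \left(\frac{9}{8} - \frac{\left(5 \cdot \frac{1}{4} + 4 \left(-1\right)\right)^{2}}{8}\right)\right)^{2} = \left(-18 - \left(\frac{9}{8} - \frac{\left(\frac{5}{4} - 4\right)^{2}}{8}\right)\right)^{2} = \left(-18 - \left(\frac{9}{8} - \frac{\left(- \frac{11}{4}\right)^{2}}{8}\right)\right)^{2} = \left(-18 + \left(- \frac{9}{8} + \frac{1}{8} \cdot \frac{121}{16}\right)\right)^{2} = \left(-18 + \left(- \frac{9}{8} + \frac{121}{128}\right)\right)^{2} = \left(-18 - \frac{23}{128}\right)^{2} = \left(- \frac{2327}{128}\right)^{2} = \frac{5414929}{16384} \approx 330.5$)
$s{\left(-191 \right)} + W = 312 \left(-191\right) + \frac{5414929}{16384} = -59592 + \frac{5414929}{16384} = - \frac{970940399}{16384}$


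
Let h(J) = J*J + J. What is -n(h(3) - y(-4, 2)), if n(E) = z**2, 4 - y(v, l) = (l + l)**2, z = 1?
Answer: -1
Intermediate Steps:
h(J) = J + J**2 (h(J) = J**2 + J = J + J**2)
y(v, l) = 4 - 4*l**2 (y(v, l) = 4 - (l + l)**2 = 4 - (2*l)**2 = 4 - 4*l**2)
n(E) = 1 (n(E) = 1**2 = 1)
-n(h(3) - y(-4, 2)) = -1*1 = -1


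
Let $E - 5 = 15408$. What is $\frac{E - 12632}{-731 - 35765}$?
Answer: $- \frac{2781}{36496} \approx -0.0762$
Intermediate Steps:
$E = 15413$ ($E = 5 + 15408 = 15413$)
$\frac{E - 12632}{-731 - 35765} = \frac{15413 - 12632}{-731 - 35765} = \frac{2781}{-36496} = 2781 \left(- \frac{1}{36496}\right) = - \frac{2781}{36496}$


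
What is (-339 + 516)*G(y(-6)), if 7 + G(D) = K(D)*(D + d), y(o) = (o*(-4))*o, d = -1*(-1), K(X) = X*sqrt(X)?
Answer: -1239 + 43737408*I ≈ -1239.0 + 4.3737e+7*I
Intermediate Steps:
K(X) = X**(3/2)
d = 1
y(o) = -4*o**2 (y(o) = (-4*o)*o = -4*o**2)
G(D) = -7 + D**(3/2)*(1 + D) (G(D) = -7 + D**(3/2)*(D + 1) = -7 + D**(3/2)*(1 + D))
(-339 + 516)*G(y(-6)) = (-339 + 516)*(-7 + (-4*(-6)**2)**(3/2) + (-4*(-6)**2)**(5/2)) = 177*(-7 + (-4*36)**(3/2) + (-4*36)**(5/2)) = 177*(-7 + (-144)**(3/2) + (-144)**(5/2)) = 177*(-7 - 1728*I + 248832*I) = 177*(-7 + 247104*I) = -1239 + 43737408*I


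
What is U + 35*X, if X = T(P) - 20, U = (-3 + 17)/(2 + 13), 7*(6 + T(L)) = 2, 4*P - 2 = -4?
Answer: -13486/15 ≈ -899.07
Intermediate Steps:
P = -½ (P = ½ + (¼)*(-4) = ½ - 1 = -½ ≈ -0.50000)
T(L) = -40/7 (T(L) = -6 + (⅐)*2 = -6 + 2/7 = -40/7)
U = 14/15 ≈ 0.93333
X = -180/7 (X = -40/7 - 20 = -180/7 ≈ -25.714)
U + 35*X = 14/15 + 35*(-180/7) = 14/15 - 900 = -13486/15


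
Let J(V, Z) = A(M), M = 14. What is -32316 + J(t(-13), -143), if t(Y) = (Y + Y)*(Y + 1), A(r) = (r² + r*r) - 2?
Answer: -31926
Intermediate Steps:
A(r) = -2 + 2*r² (A(r) = (r² + r²) - 2 = 2*r² - 2 = -2 + 2*r²)
t(Y) = 2*Y*(1 + Y) (t(Y) = (2*Y)*(1 + Y) = 2*Y*(1 + Y))
J(V, Z) = 390 (J(V, Z) = -2 + 2*14² = -2 + 2*196 = -2 + 392 = 390)
-32316 + J(t(-13), -143) = -32316 + 390 = -31926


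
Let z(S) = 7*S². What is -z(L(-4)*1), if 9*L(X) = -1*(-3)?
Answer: -7/9 ≈ -0.77778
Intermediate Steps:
L(X) = ⅓ (L(X) = (-1*(-3))/9 = (⅑)*3 = ⅓)
-z(L(-4)*1) = -7*((⅓)*1)² = -7*(⅓)² = -7/9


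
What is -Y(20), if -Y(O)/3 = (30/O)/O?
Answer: 9/40 ≈ 0.22500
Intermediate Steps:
Y(O) = -90/O² (Y(O) = -3*30/O/O = -90/O²)
-Y(20) = -(-90)/20² = -(-90)/400 = -1*(-9/40) = 9/40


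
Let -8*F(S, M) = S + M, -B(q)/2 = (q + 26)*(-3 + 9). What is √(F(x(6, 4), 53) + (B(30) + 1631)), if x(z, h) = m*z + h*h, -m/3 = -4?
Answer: √15062/4 ≈ 30.682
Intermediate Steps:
m = 12 (m = -3*(-4) = 12)
x(z, h) = h² + 12*z (x(z, h) = 12*z + h*h = 12*z + h² = h² + 12*z)
B(q) = -312 - 12*q (B(q) = -2*(q + 26)*(-3 + 9) = -2*(26 + q)*6 = -2*(156 + 6*q) = -312 - 12*q)
F(S, M) = -M/8 - S/8 (F(S, M) = -(S + M)/8 = -(M + S)/8 = -M/8 - S/8)
√(F(x(6, 4), 53) + (B(30) + 1631)) = √((-⅛*53 - (4² + 12*6)/8) + ((-312 - 12*30) + 1631)) = √((-53/8 - (16 + 72)/8) + ((-312 - 360) + 1631)) = √((-53/8 - ⅛*88) + (-672 + 1631)) = √((-53/8 - 11) + 959) = √(-141/8 + 959) = √(7531/8) = √15062/4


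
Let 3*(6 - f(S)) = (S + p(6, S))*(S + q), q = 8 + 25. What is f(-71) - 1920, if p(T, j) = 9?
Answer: -8098/3 ≈ -2699.3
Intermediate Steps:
q = 33
f(S) = 6 - (9 + S)*(33 + S)/3 (f(S) = 6 - (S + 9)*(S + 33)/3 = 6 - (9 + S)*(33 + S)/3)
f(-71) - 1920 = (-93 - 14*(-71) - 1/3*(-71)**2) - 1920 = (-93 + 994 - 1/3*5041) - 1920 = (-93 + 994 - 5041/3) - 1920 = -2338/3 - 1920 = -8098/3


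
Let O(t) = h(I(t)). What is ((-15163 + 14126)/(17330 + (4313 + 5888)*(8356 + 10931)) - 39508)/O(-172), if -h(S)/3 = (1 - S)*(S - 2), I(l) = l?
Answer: -7773752784673/17768971319202 ≈ -0.43749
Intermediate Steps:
h(S) = -3*(1 - S)*(-2 + S) (h(S) = -3*(1 - S)*(S - 2) = -3*(1 - S)*(-2 + S))
O(t) = 6 - 9*t + 3*t**2
((-15163 + 14126)/(17330 + (4313 + 5888)*(8356 + 10931)) - 39508)/O(-172) = ((-15163 + 14126)/(17330 + (4313 + 5888)*(8356 + 10931)) - 39508)/(6 - 9*(-172) + 3*(-172)**2) = (-1037/(17330 + 10201*19287) - 39508)/(6 + 1548 + 3*29584) = (-1037/(17330 + 196746687) - 39508)/(6 + 1548 + 88752) = (-1037/196764017 - 39508)/90306 = (-1037*1/196764017 - 39508)*(1/90306) = (-1037/196764017 - 39508)*(1/90306) = -7773752784673/196764017*1/90306 = -7773752784673/17768971319202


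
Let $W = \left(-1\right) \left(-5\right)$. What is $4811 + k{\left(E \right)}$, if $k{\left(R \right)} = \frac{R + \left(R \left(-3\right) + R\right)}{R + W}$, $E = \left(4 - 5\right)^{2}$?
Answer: $\frac{28865}{6} \approx 4810.8$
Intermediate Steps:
$W = 5$
$E = 1$ ($E = \left(-1\right)^{2} = 1$)
$k{\left(R \right)} = - \frac{R}{5 + R}$ ($k{\left(R \right)} = \frac{R + \left(R \left(-3\right) + R\right)}{R + 5} = \frac{R + \left(- 3 R + R\right)}{5 + R} = \frac{R - 2 R}{5 + R} = \frac{\left(-1\right) R}{5 + R} = - \frac{R}{5 + R}$)
$4811 + k{\left(E \right)} = 4811 - 1 \frac{1}{5 + 1} = 4811 - 1 \cdot \frac{1}{6} = 4811 - \frac{1}{6} = \frac{28865}{6}$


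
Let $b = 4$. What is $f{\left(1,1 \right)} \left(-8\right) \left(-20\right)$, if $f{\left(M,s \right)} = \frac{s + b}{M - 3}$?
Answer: $-400$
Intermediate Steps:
$f{\left(M,s \right)} = \frac{4 + s}{-3 + M}$ ($f{\left(M,s \right)} = \frac{s + 4}{M - 3} = \frac{4 + s}{-3 + M}$)
$f{\left(1,1 \right)} \left(-8\right) \left(-20\right) = \frac{4 + 1}{-3 + 1} \left(-8\right) \left(-20\right) = \frac{1}{-2} \cdot 5 \left(-8\right) \left(-20\right) = \left(- \frac{1}{2}\right) 5 \left(-8\right) \left(-20\right) = \left(- \frac{5}{2}\right) \left(-8\right) \left(-20\right) = 20 \left(-20\right) = -400$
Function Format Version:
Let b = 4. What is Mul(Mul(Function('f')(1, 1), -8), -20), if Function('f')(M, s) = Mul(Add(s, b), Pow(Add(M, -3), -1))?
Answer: -400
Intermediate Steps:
Function('f')(M, s) = Mul(Pow(Add(-3, M), -1), Add(4, s)) (Function('f')(M, s) = Mul(Add(s, 4), Pow(Add(M, -3), -1)) = Mul(Add(4, s), Pow(Add(-3, M), -1)) = Mul(Pow(Add(-3, M), -1), Add(4, s)))
Mul(Mul(Function('f')(1, 1), -8), -20) = Mul(Mul(Mul(Pow(Add(-3, 1), -1), Add(4, 1)), -8), -20) = Mul(Mul(Mul(Pow(-2, -1), 5), -8), -20) = Mul(Mul(Mul(Rational(-1, 2), 5), -8), -20) = Mul(Mul(Rational(-5, 2), -8), -20) = Mul(20, -20) = -400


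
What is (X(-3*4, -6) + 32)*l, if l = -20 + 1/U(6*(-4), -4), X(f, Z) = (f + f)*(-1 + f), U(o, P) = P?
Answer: -6966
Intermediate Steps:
X(f, Z) = 2*f*(-1 + f) (X(f, Z) = (2*f)*(-1 + f) = 2*f*(-1 + f))
l = -81/4 (l = -20 + 1/(-4) = -20 - 1/4 = -81/4 ≈ -20.250)
(X(-3*4, -6) + 32)*l = (2*(-3*4)*(-1 - 3*4) + 32)*(-81/4) = (2*(-12)*(-1 - 12) + 32)*(-81/4) = (2*(-12)*(-13) + 32)*(-81/4) = (312 + 32)*(-81/4) = 344*(-81/4) = -6966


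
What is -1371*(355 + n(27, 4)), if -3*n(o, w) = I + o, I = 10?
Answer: -469796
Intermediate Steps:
n(o, w) = -10/3 - o/3 (n(o, w) = -(10 + o)/3 = -10/3 - o/3)
-1371*(355 + n(27, 4)) = -1371*(355 + (-10/3 - ⅓*27)) = -1371*(355 + (-10/3 - 9)) = -1371*(355 - 37/3) = -1371*1028/3 = -469796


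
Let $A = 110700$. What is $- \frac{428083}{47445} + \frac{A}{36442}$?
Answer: $- \frac{5174019593}{864495345} \approx -5.985$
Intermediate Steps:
$- \frac{428083}{47445} + \frac{A}{36442} = - \frac{428083}{47445} + \frac{110700}{36442} = \left(-428083\right) \frac{1}{47445} + 110700 \cdot \frac{1}{36442} = - \frac{428083}{47445} + \frac{55350}{18221} = - \frac{5174019593}{864495345}$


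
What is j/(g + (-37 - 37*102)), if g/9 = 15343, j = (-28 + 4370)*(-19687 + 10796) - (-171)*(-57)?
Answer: -38614469/134276 ≈ -287.58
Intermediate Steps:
j = -38614469 (j = 4342*(-8891) - 1*9747 = -38604722 - 9747 = -38614469)
g = 138087 (g = 9*15343 = 138087)
j/(g + (-37 - 37*102)) = -38614469/(138087 + (-37 - 37*102)) = -38614469/(138087 + (-37 - 3774)) = -38614469/(138087 - 3811) = -38614469/134276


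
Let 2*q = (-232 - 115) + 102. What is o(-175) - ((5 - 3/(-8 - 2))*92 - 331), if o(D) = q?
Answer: -2791/10 ≈ -279.10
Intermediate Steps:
q = -245/2 (q = ((-232 - 115) + 102)/2 = (-347 + 102)/2 = (1/2)*(-245) = -245/2 ≈ -122.50)
o(D) = -245/2
o(-175) - ((5 - 3/(-8 - 2))*92 - 331) = -245/2 - ((5 - 3/(-8 - 2))*92 - 331) = -245/2 - ((5 - 3/(-10))*92 - 331) = -245/2 - ((5 - 1/10*(-3))*92 - 331) = -245/2 - ((5 + 3/10)*92 - 331) = -245/2 - ((53/10)*92 - 331) = -245/2 - (2438/5 - 331) = -245/2 - 1*783/5 = -245/2 - 783/5 = -2791/10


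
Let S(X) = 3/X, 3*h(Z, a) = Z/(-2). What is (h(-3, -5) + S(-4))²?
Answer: 1/16 ≈ 0.062500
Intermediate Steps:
h(Z, a) = -Z/6 (h(Z, a) = (Z/(-2))/3 = (Z*(-½))/3 = (-Z/2)/3 = -Z/6)
(h(-3, -5) + S(-4))² = (-⅙*(-3) + 3/(-4))² = (½ + 3*(-¼))² = (½ - ¾)² = (-¼)² = 1/16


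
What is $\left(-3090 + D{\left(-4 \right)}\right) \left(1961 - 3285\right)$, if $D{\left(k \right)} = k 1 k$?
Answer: $4069976$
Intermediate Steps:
$D{\left(k \right)} = k^{2}$ ($D{\left(k \right)} = k k = k^{2}$)
$\left(-3090 + D{\left(-4 \right)}\right) \left(1961 - 3285\right) = \left(-3090 + \left(-4\right)^{2}\right) \left(1961 - 3285\right) = \left(-3090 + 16\right) \left(-1324\right) = \left(-3074\right) \left(-1324\right) = 4069976$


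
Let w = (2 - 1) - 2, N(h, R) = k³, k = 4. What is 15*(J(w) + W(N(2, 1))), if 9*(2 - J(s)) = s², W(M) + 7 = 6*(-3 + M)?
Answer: 16240/3 ≈ 5413.3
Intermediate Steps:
N(h, R) = 64 (N(h, R) = 4³ = 64)
w = -1 (w = 1 - 2 = -1)
W(M) = -25 + 6*M (W(M) = -7 + 6*(-3 + M) = -7 + (-18 + 6*M) = -25 + 6*M)
J(s) = 2 - s²/9
15*(J(w) + W(N(2, 1))) = 15*((2 - ⅑*(-1)²) + (-25 + 6*64)) = 15*((2 - ⅑*1) + (-25 + 384)) = 15*((2 - ⅑) + 359) = 15*(17/9 + 359) = 15*(3248/9) = 16240/3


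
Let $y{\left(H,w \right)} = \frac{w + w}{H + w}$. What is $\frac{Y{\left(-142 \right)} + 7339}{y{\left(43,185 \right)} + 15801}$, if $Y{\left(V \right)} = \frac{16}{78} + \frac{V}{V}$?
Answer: $\frac{10878184}{23419487} \approx 0.46449$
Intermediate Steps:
$y{\left(H,w \right)} = \frac{2 w}{H + w}$
$Y{\left(V \right)} = \frac{47}{39}$ ($Y{\left(V \right)} = 16 \cdot \frac{1}{78} + 1 = \frac{8}{39} + 1 = \frac{47}{39}$)
$\frac{Y{\left(-142 \right)} + 7339}{y{\left(43,185 \right)} + 15801} = \frac{\frac{47}{39} + 7339}{2 \cdot 185 \frac{1}{43 + 185} + 15801} = \frac{286268}{39 \left(2 \cdot 185 \cdot \frac{1}{228} + 15801\right)} = \frac{286268}{39 \left(\frac{185}{114} + 15801\right)} = \frac{286268}{39 \cdot \frac{1801499}{114}} = \frac{286268}{39} \cdot \frac{114}{1801499} = \frac{10878184}{23419487}$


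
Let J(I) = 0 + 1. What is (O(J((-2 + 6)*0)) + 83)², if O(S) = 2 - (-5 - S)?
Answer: 8281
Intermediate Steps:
J(I) = 1
O(S) = 7 + S (O(S) = 2 + (5 + S) = 7 + S)
(O(J((-2 + 6)*0)) + 83)² = ((7 + 1) + 83)² = (8 + 83)² = 91² = 8281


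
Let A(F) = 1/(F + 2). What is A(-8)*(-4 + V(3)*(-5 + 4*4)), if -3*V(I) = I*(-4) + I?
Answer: -29/6 ≈ -4.8333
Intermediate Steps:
A(F) = 1/(2 + F)
V(I) = I (V(I) = -(I*(-4) + I)/3 = -(-4*I + I)/3 = -(-1)*I = I)
A(-8)*(-4 + V(3)*(-5 + 4*4)) = (-4 + 3*(-5 + 4*4))/(2 - 8) = (-4 + 3*(-5 + 16))/(-6) = -(-4 + 3*11)/6 = -(-4 + 33)/6 = -1/6*29 = -29/6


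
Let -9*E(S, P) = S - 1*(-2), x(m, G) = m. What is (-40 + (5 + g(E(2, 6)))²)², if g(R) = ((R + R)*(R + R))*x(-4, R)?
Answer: 57714777121/43046721 ≈ 1340.7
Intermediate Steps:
E(S, P) = -2/9 - S/9 (E(S, P) = -(S - 1*(-2))/9 = -(S + 2)/9 = -(2 + S)/9 = -2/9 - S/9)
g(R) = -16*R² (g(R) = ((R + R)*(R + R))*(-4) = ((2*R)*(2*R))*(-4) = (4*R²)*(-4) = -16*R²)
(-40 + (5 + g(E(2, 6)))²)² = (-40 + (5 - 16*(-2/9 - ⅑*2)²)²)² = (-40 + (5 - 16*(-2/9 - 2/9)²)²)² = (-40 + (5 - 16*(-4/9)²)²)² = (-40 + (5 - 16*16/81)²)² = (-40 + (5 - 256/81)²)² = (-40 + (149/81)²)² = (-40 + 22201/6561)² = (-240239/6561)² = 57714777121/43046721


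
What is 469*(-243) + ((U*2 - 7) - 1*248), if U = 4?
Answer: -114214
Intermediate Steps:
469*(-243) + ((U*2 - 7) - 1*248) = 469*(-243) + ((4*2 - 7) - 1*248) = -113967 + ((8 - 7) - 248) = -113967 + (1 - 248) = -113967 - 247 = -114214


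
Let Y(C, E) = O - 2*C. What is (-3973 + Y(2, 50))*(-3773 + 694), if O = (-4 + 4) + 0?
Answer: 12245183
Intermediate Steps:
O = 0 (O = 0 + 0 = 0)
Y(C, E) = -2*C (Y(C, E) = 0 - 2*C = -2*C)
(-3973 + Y(2, 50))*(-3773 + 694) = (-3973 - 2*2)*(-3773 + 694) = (-3973 - 4)*(-3079) = -3977*(-3079) = 12245183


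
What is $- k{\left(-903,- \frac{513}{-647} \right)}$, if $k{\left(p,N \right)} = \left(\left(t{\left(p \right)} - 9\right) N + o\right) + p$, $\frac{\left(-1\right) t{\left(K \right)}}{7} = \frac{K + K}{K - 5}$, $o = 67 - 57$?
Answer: $\frac{267646825}{293738} \approx 911.18$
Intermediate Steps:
$o = 10$ ($o = 67 - 57 = 10$)
$t{\left(K \right)} = - \frac{14 K}{-5 + K}$ ($t{\left(K \right)} = - 7 \frac{K + K}{K - 5} = - 7 \frac{2 K}{-5 + K} = - \frac{14 K}{-5 + K}$)
$k{\left(p,N \right)} = 10 + p + N \left(-9 - \frac{14 p}{-5 + p}\right)$ ($k{\left(p,N \right)} = \left(\left(- \frac{14 p}{-5 + p} - 9\right) N + 10\right) + p = \left(\left(-9 - \frac{14 p}{-5 + p}\right) N + 10\right) + p = \left(N \left(-9 - \frac{14 p}{-5 + p}\right) + 10\right) + p = \left(10 + N \left(-9 - \frac{14 p}{-5 + p}\right)\right) + p = 10 + p + N \left(-9 - \frac{14 p}{-5 + p}\right)$)
$- k{\left(-903,- \frac{513}{-647} \right)} = - \frac{\left(-5 - 903\right) \left(10 - 903 - 9 \left(- \frac{513}{-647}\right)\right) - 14 \left(- \frac{513}{-647}\right) \left(-903\right)}{-5 - 903} = - \frac{- 908 \left(10 - 903 - 9 \left(\left(-513\right) \left(- \frac{1}{647}\right)\right)\right) - 14 \left(\left(-513\right) \left(- \frac{1}{647}\right)\right) \left(-903\right)}{-908} = - \frac{\left(-1\right) \left(- 908 \left(10 - 903 - \frac{4617}{647}\right) - \frac{7182}{647} \left(-903\right)\right)}{908} = - \frac{\left(-1\right) \left(- 908 \left(10 - 903 - \frac{4617}{647}\right) + \frac{6485346}{647}\right)}{908} = - \frac{\left(-1\right) \left(\left(-908\right) \left(- \frac{582388}{647}\right) + \frac{6485346}{647}\right)}{908} = - \frac{\left(-1\right) \left(\frac{528808304}{647} + \frac{6485346}{647}\right)}{908} = - \frac{\left(-1\right) 535293650}{908 \cdot 647} = \left(-1\right) \left(- \frac{267646825}{293738}\right) = \frac{267646825}{293738}$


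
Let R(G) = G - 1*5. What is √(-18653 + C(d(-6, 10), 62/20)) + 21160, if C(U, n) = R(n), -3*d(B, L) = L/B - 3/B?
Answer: 21160 + I*√1865490/10 ≈ 21160.0 + 136.58*I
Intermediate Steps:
d(B, L) = 1/B - L/(3*B) (d(B, L) = -(L/B - 3/B)/3 = -(-3/B + L/B)/3 = 1/B - L/(3*B))
R(G) = -5 + G (R(G) = G - 5 = -5 + G)
C(U, n) = -5 + n
√(-18653 + C(d(-6, 10), 62/20)) + 21160 = √(-18653 + (-5 + 62/20)) + 21160 = √(-18653 + (-5 + 62*(1/20))) + 21160 = √(-18653 + (-5 + 31/10)) + 21160 = √(-18653 - 19/10) + 21160 = √(-186549/10) + 21160 = I*√1865490/10 + 21160 = 21160 + I*√1865490/10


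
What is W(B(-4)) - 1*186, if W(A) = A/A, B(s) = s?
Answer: -185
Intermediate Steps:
W(A) = 1
W(B(-4)) - 1*186 = 1 - 1*186 = 1 - 186 = -185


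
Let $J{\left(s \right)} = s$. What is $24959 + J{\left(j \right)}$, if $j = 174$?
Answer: $25133$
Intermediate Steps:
$24959 + J{\left(j \right)} = 24959 + 174 = 25133$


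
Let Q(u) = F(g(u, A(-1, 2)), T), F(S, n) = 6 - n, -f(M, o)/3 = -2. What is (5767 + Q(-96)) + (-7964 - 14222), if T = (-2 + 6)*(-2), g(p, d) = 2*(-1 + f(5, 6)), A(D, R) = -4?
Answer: -16405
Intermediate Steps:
f(M, o) = 6 (f(M, o) = -3*(-2) = 6)
g(p, d) = 10 (g(p, d) = 2*(-1 + 6) = 2*5 = 10)
T = -8 (T = 4*(-2) = -8)
Q(u) = 14 (Q(u) = 6 - 1*(-8) = 6 + 8 = 14)
(5767 + Q(-96)) + (-7964 - 14222) = (5767 + 14) + (-7964 - 14222) = 5781 - 22186 = -16405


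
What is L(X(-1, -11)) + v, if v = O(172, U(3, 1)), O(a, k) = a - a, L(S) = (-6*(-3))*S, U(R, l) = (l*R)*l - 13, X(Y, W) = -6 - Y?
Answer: -90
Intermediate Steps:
U(R, l) = -13 + R*l² (U(R, l) = (R*l)*l - 13 = R*l² - 13 = -13 + R*l²)
L(S) = 18*S
O(a, k) = 0
v = 0
L(X(-1, -11)) + v = 18*(-6 - 1*(-1)) + 0 = 18*(-6 + 1) + 0 = 18*(-5) + 0 = -90 + 0 = -90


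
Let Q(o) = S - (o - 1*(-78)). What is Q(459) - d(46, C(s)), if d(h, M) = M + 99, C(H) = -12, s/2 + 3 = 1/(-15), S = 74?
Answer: -550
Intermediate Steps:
s = -92/15 (s = -6 + 2/(-15) = -6 + 2*(-1/15) = -6 - 2/15 = -92/15 ≈ -6.1333)
Q(o) = -4 - o (Q(o) = 74 - (o - 1*(-78)) = 74 - (o + 78) = 74 - (78 + o) = 74 + (-78 - o) = -4 - o)
d(h, M) = 99 + M
Q(459) - d(46, C(s)) = (-4 - 1*459) - (99 - 12) = (-4 - 459) - 1*87 = -463 - 87 = -550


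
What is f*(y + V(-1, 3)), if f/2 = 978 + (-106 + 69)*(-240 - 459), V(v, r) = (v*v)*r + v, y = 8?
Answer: 536820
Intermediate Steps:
V(v, r) = v + r*v**2 (V(v, r) = v**2*r + v = r*v**2 + v = v + r*v**2)
f = 53682 (f = 2*(978 + (-106 + 69)*(-240 - 459)) = 2*(978 - 37*(-699)) = 2*(978 + 25863) = 2*26841 = 53682)
f*(y + V(-1, 3)) = 53682*(8 - (1 + 3*(-1))) = 53682*(8 - (1 - 3)) = 53682*(8 - 1*(-2)) = 53682*(8 + 2) = 53682*10 = 536820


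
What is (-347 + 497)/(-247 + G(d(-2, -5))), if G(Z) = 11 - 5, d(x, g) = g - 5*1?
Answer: -150/241 ≈ -0.62241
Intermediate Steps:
d(x, g) = -5 + g (d(x, g) = g - 5 = -5 + g)
G(Z) = 6
(-347 + 497)/(-247 + G(d(-2, -5))) = (-347 + 497)/(-247 + 6) = 150/(-241) = 150*(-1/241) = -150/241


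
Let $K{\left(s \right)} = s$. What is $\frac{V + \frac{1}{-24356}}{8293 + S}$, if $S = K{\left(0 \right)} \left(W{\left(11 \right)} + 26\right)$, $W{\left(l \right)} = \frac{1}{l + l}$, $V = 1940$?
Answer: $\frac{47250639}{201984308} \approx 0.23393$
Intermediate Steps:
$W{\left(l \right)} = \frac{1}{2 l}$
$S = 0$ ($S = 0 \left(\frac{1}{2 \cdot 11} + 26\right) = 0 \left(\frac{1}{2} \cdot \frac{1}{11} + 26\right) = 0 \left(\frac{1}{22} + 26\right) = 0 \cdot \frac{573}{22} = 0$)
$\frac{V + \frac{1}{-24356}}{8293 + S} = \frac{1940 + \frac{1}{-24356}}{8293 + 0} = \frac{1940 - \frac{1}{24356}}{8293} = \frac{47250639}{24356} \cdot \frac{1}{8293} = \frac{47250639}{201984308}$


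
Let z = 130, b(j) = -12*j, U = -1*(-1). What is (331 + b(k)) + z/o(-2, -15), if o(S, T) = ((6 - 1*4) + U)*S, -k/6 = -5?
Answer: -152/3 ≈ -50.667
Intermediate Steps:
U = 1
k = 30 (k = -6*(-5) = 30)
o(S, T) = 3*S (o(S, T) = ((6 - 1*4) + 1)*S = ((6 - 4) + 1)*S = (2 + 1)*S = 3*S)
(331 + b(k)) + z/o(-2, -15) = (331 - 12*30) + 130/((3*(-2))) = (331 - 360) + 130/(-6) = -29 + 130*(-⅙) = -29 - 65/3 = -152/3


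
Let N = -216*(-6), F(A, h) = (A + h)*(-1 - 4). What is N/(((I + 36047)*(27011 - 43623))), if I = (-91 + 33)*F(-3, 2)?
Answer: -36/16499869 ≈ -2.1818e-6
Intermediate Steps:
F(A, h) = -5*A - 5*h (F(A, h) = (A + h)*(-5) = -5*A - 5*h)
I = -290 (I = (-91 + 33)*(-5*(-3) - 5*2) = -58*(15 - 10) = -58*5 = -290)
N = 1296
N/(((I + 36047)*(27011 - 43623))) = 1296/(((-290 + 36047)*(27011 - 43623))) = 1296/((35757*(-16612))) = 1296/(-593995284) = 1296*(-1/593995284) = -36/16499869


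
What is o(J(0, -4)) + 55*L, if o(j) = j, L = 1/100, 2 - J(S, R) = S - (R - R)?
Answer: 51/20 ≈ 2.5500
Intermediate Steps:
J(S, R) = 2 - S (J(S, R) = 2 - (S - (R - R)) = 2 - (S - 1*0) = 2 - (S + 0) = 2 - S)
L = 1/100 ≈ 0.010000
o(J(0, -4)) + 55*L = (2 - 1*0) + 55*(1/100) = (2 + 0) + 11/20 = 2 + 11/20 = 51/20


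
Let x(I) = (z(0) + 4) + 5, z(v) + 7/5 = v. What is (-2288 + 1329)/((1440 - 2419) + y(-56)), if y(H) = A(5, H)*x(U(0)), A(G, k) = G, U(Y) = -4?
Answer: 959/941 ≈ 1.0191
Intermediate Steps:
z(v) = -7/5 + v
x(I) = 38/5 (x(I) = ((-7/5 + 0) + 4) + 5 = (-7/5 + 4) + 5 = 13/5 + 5 = 38/5)
y(H) = 38 (y(H) = 5*(38/5) = 38)
(-2288 + 1329)/((1440 - 2419) + y(-56)) = (-2288 + 1329)/((1440 - 2419) + 38) = -959/(-979 + 38) = -959/(-941) = -959*(-1/941) = 959/941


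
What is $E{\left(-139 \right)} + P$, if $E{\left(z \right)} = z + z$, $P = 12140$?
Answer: $11862$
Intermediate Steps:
$E{\left(z \right)} = 2 z$
$E{\left(-139 \right)} + P = 2 \left(-139\right) + 12140 = -278 + 12140 = 11862$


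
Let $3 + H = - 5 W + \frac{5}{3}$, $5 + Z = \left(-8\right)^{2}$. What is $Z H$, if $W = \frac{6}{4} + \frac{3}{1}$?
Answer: $- \frac{8437}{6} \approx -1406.2$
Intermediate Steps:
$W = \frac{9}{2}$ ($W = 6 \cdot \frac{1}{4} + 3 \cdot 1 = \frac{3}{2} + 3 = \frac{9}{2} \approx 4.5$)
$Z = 59$ ($Z = -5 + \left(-8\right)^{2} = -5 + 64 = 59$)
$H = - \frac{143}{6}$ ($H = -3 + \left(\left(-5\right) \frac{9}{2} + \frac{5}{3}\right) = -3 + \left(- \frac{45}{2} + 5 \cdot \frac{1}{3}\right) = -3 + \left(- \frac{45}{2} + \frac{5}{3}\right) = -3 - \frac{125}{6} = - \frac{143}{6} \approx -23.833$)
$Z H = 59 \left(- \frac{143}{6}\right) = - \frac{8437}{6}$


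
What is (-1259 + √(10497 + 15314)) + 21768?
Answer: 20509 + √25811 ≈ 20670.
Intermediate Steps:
(-1259 + √(10497 + 15314)) + 21768 = (-1259 + √25811) + 21768 = 20509 + √25811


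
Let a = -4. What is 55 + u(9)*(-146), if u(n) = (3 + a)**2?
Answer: -91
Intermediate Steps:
u(n) = 1 (u(n) = (3 - 4)**2 = (-1)**2 = 1)
55 + u(9)*(-146) = 55 + 1*(-146) = 55 - 146 = -91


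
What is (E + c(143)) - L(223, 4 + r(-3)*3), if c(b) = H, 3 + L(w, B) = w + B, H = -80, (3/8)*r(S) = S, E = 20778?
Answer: 20498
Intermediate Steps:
r(S) = 8*S/3
L(w, B) = -3 + B + w (L(w, B) = -3 + (w + B) = -3 + (B + w) = -3 + B + w)
c(b) = -80
(E + c(143)) - L(223, 4 + r(-3)*3) = (20778 - 80) - (-3 + (4 + ((8/3)*(-3))*3) + 223) = 20698 - (-3 + (4 - 8*3) + 223) = 20698 - (-3 + (4 - 24) + 223) = 20698 - (-3 - 20 + 223) = 20698 - 1*200 = 20698 - 200 = 20498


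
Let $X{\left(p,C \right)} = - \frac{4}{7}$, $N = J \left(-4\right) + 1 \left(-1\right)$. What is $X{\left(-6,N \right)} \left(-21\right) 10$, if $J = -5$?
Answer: $120$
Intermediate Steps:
$N = 19$ ($N = \left(-5\right) \left(-4\right) + 1 \left(-1\right) = 20 - 1 = 19$)
$X{\left(p,C \right)} = - \frac{4}{7}$ ($X{\left(p,C \right)} = \left(-4\right) \frac{1}{7} = - \frac{4}{7}$)
$X{\left(-6,N \right)} \left(-21\right) 10 = \left(- \frac{4}{7}\right) \left(-21\right) 10 = 12 \cdot 10 = 120$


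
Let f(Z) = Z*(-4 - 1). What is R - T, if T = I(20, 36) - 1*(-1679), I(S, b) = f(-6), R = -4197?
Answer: -5906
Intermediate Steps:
f(Z) = -5*Z (f(Z) = Z*(-5) = -5*Z)
I(S, b) = 30 (I(S, b) = -5*(-6) = 30)
T = 1709 (T = 30 - 1*(-1679) = 30 + 1679 = 1709)
R - T = -4197 - 1*1709 = -4197 - 1709 = -5906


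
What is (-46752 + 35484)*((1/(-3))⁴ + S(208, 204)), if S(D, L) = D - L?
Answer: -406900/9 ≈ -45211.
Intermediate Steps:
(-46752 + 35484)*((1/(-3))⁴ + S(208, 204)) = (-46752 + 35484)*((1/(-3))⁴ + (208 - 1*204)) = -11268*((-⅓)⁴ + (208 - 204)) = -11268*(1/81 + 4) = -11268*325/81 = -406900/9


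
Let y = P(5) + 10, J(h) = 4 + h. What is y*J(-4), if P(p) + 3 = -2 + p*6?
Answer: 0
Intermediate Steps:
P(p) = -5 + 6*p (P(p) = -3 + (-2 + p*6) = -3 + (-2 + 6*p) = -5 + 6*p)
y = 35 (y = (-5 + 6*5) + 10 = (-5 + 30) + 10 = 25 + 10 = 35)
y*J(-4) = 35*(4 - 4) = 35*0 = 0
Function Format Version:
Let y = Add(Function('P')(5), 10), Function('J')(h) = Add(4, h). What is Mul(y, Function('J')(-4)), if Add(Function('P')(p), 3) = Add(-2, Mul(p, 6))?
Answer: 0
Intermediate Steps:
Function('P')(p) = Add(-5, Mul(6, p)) (Function('P')(p) = Add(-3, Add(-2, Mul(p, 6))) = Add(-3, Add(-2, Mul(6, p))) = Add(-5, Mul(6, p)))
y = 35 (y = Add(Add(-5, Mul(6, 5)), 10) = Add(Add(-5, 30), 10) = Add(25, 10) = 35)
Mul(y, Function('J')(-4)) = Mul(35, Add(4, -4)) = Mul(35, 0) = 0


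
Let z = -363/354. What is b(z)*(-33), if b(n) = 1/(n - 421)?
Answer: 3894/49799 ≈ 0.078194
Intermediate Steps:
z = -121/118 (z = -363*1/354 = -121/118 ≈ -1.0254)
b(n) = 1/(-421 + n)
b(z)*(-33) = -33/(-421 - 121/118) = -33/(-49799/118) = -118/49799*(-33) = 3894/49799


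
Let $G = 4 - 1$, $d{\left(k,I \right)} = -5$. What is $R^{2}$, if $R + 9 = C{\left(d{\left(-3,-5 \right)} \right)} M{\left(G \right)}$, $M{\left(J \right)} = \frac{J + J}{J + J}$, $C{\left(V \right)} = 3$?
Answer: $36$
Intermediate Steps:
$G = 3$
$M{\left(J \right)} = 1$ ($M{\left(J \right)} = \frac{2 J}{2 J} = 2 J \frac{1}{2 J} = 1$)
$R = -6$ ($R = -9 + 3 \cdot 1 = -9 + 3 = -6$)
$R^{2} = \left(-6\right)^{2} = 36$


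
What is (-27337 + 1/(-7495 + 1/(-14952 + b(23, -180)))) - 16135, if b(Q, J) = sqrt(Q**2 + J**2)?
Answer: -32109872933160452977/738633438411168 + sqrt(32929)/12556768452989856 ≈ -43472.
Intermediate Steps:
b(Q, J) = sqrt(J**2 + Q**2)
(-27337 + 1/(-7495 + 1/(-14952 + b(23, -180)))) - 16135 = (-27337 + 1/(-7495 + 1/(-14952 + sqrt((-180)**2 + 23**2)))) - 16135 = (-27337 + 1/(-7495 + 1/(-14952 + sqrt(32400 + 529)))) - 16135 = (-27337 + 1/(-7495 + 1/(-14952 + sqrt(32929)))) - 16135 = -43472 + 1/(-7495 + 1/(-14952 + sqrt(32929)))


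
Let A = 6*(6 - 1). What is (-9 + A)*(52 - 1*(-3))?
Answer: 1155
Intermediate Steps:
A = 30 (A = 6*5 = 30)
(-9 + A)*(52 - 1*(-3)) = (-9 + 30)*(52 - 1*(-3)) = 21*(52 + 3) = 21*55 = 1155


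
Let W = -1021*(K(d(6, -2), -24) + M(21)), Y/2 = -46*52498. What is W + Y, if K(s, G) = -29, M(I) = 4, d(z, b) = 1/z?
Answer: -4804291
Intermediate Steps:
d(z, b) = 1/z
Y = -4829816 (Y = 2*(-46*52498) = 2*(-2414908) = -4829816)
W = 25525 (W = -1021*(-29 + 4) = -1021*(-25) = 25525)
W + Y = 25525 - 4829816 = -4804291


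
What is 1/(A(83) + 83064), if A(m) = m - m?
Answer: 1/83064 ≈ 1.2039e-5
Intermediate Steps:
A(m) = 0
1/(A(83) + 83064) = 1/(0 + 83064) = 1/83064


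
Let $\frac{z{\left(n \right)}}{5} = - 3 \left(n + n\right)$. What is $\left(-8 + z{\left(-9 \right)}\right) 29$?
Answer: $7598$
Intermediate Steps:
$z{\left(n \right)} = - 30 n$ ($z{\left(n \right)} = 5 \left(- 3 \left(n + n\right)\right) = 5 \left(- 3 \cdot 2 n\right) = 5 \left(- 6 n\right) = - 30 n$)
$\left(-8 + z{\left(-9 \right)}\right) 29 = \left(-8 - -270\right) 29 = \left(-8 + 270\right) 29 = 262 \cdot 29 = 7598$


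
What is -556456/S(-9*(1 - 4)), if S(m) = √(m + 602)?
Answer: -556456*√629/629 ≈ -22187.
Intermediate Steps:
S(m) = √(602 + m)
-556456/S(-9*(1 - 4)) = -556456/√(602 - 9*(1 - 4)) = -556456/√(602 - 9*(-3)) = -556456/√(602 + 27) = -556456*√629/629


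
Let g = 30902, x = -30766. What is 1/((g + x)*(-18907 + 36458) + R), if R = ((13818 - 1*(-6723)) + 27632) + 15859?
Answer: 1/2450968 ≈ 4.0800e-7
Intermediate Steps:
R = 64032 (R = ((13818 + 6723) + 27632) + 15859 = (20541 + 27632) + 15859 = 48173 + 15859 = 64032)
1/((g + x)*(-18907 + 36458) + R) = 1/((30902 - 30766)*(-18907 + 36458) + 64032) = 1/(136*17551 + 64032) = 1/(2386936 + 64032) = 1/2450968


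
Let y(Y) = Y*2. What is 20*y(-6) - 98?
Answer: -338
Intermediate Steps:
y(Y) = 2*Y
20*y(-6) - 98 = 20*(2*(-6)) - 98 = 20*(-12) - 98 = -240 - 98 = -338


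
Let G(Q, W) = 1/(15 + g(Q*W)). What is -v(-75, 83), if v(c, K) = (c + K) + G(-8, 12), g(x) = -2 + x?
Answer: -663/83 ≈ -7.9880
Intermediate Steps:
G(Q, W) = 1/(13 + Q*W) (G(Q, W) = 1/(15 + (-2 + Q*W)) = 1/(13 + Q*W))
v(c, K) = -1/83 + K + c (v(c, K) = (c + K) + 1/(13 - 8*12) = (K + c) + 1/(13 - 96) = (K + c) + 1/(-83) = (K + c) - 1/83 = -1/83 + K + c)
-v(-75, 83) = -(-1/83 + 83 - 75) = -1*663/83 = -663/83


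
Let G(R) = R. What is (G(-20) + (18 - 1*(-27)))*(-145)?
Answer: -3625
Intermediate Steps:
(G(-20) + (18 - 1*(-27)))*(-145) = (-20 + (18 - 1*(-27)))*(-145) = (-20 + (18 + 27))*(-145) = (-20 + 45)*(-145) = 25*(-145) = -3625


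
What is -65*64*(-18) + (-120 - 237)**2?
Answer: 202329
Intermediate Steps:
-65*64*(-18) + (-120 - 237)**2 = -4160*(-18) + (-357)**2 = 74880 + 127449 = 202329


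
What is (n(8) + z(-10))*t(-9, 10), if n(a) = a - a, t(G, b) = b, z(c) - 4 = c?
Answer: -60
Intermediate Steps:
z(c) = 4 + c
n(a) = 0
(n(8) + z(-10))*t(-9, 10) = (0 + (4 - 10))*10 = (0 - 6)*10 = -6*10 = -60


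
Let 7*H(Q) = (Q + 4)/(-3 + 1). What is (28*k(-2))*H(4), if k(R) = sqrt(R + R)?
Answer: -32*I ≈ -32.0*I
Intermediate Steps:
k(R) = sqrt(2)*sqrt(R) (k(R) = sqrt(2*R) = sqrt(2)*sqrt(R))
H(Q) = -2/7 - Q/14 (H(Q) = ((Q + 4)/(-3 + 1))/7 = ((4 + Q)/(-2))/7 = ((4 + Q)*(-1/2))/7 = (-2 - Q/2)/7 = -2/7 - Q/14)
(28*k(-2))*H(4) = (28*(sqrt(2)*sqrt(-2)))*(-2/7 - 1/14*4) = (28*(sqrt(2)*(I*sqrt(2))))*(-2/7 - 2/7) = (28*(2*I))*(-4/7) = (56*I)*(-4/7) = -32*I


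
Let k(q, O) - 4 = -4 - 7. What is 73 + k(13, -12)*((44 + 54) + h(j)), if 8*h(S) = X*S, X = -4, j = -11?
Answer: -1303/2 ≈ -651.50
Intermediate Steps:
k(q, O) = -7 (k(q, O) = 4 + (-4 - 7) = 4 - 11 = -7)
h(S) = -S/2 (h(S) = (-4*S)/8 = -S/2)
73 + k(13, -12)*((44 + 54) + h(j)) = 73 - 7*((44 + 54) - 1/2*(-11)) = 73 - 7*(98 + 11/2) = 73 - 7*207/2 = 73 - 1449/2 = -1303/2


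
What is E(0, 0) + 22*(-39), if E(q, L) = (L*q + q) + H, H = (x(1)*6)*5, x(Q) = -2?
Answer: -918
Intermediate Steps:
H = -60 (H = -2*6*5 = -12*5 = -60)
E(q, L) = -60 + q + L*q (E(q, L) = (L*q + q) - 60 = (q + L*q) - 60 = -60 + q + L*q)
E(0, 0) + 22*(-39) = (-60 + 0 + 0*0) + 22*(-39) = (-60 + 0 + 0) - 858 = -60 - 858 = -918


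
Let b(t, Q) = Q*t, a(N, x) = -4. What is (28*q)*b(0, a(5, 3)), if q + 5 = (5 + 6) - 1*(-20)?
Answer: 0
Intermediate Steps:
q = 26 (q = -5 + ((5 + 6) - 1*(-20)) = -5 + (11 + 20) = -5 + 31 = 26)
(28*q)*b(0, a(5, 3)) = (28*26)*(-4*0) = 728*0 = 0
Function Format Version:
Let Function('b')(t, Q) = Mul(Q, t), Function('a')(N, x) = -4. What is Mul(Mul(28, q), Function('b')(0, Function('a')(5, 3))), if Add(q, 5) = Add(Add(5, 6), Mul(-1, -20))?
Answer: 0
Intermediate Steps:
q = 26 (q = Add(-5, Add(Add(5, 6), Mul(-1, -20))) = Add(-5, Add(11, 20)) = Add(-5, 31) = 26)
Mul(Mul(28, q), Function('b')(0, Function('a')(5, 3))) = Mul(Mul(28, 26), Mul(-4, 0)) = Mul(728, 0) = 0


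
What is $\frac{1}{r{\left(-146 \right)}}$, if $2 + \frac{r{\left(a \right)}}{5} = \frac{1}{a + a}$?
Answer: $- \frac{292}{2925} \approx -0.099829$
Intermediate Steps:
$r{\left(a \right)} = -10 + \frac{5}{2 a}$ ($r{\left(a \right)} = -10 + \frac{5}{a + a} = -10 + \frac{5}{2 a}$)
$\frac{1}{r{\left(-146 \right)}} = \frac{1}{-10 + \frac{5}{2 \left(-146\right)}} = \frac{1}{-10 + \frac{5}{2} \left(- \frac{1}{146}\right)} = \frac{1}{-10 - \frac{5}{292}} = \frac{1}{- \frac{2925}{292}} = - \frac{292}{2925}$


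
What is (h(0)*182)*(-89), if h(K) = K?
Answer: 0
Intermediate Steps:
(h(0)*182)*(-89) = (0*182)*(-89) = 0*(-89) = 0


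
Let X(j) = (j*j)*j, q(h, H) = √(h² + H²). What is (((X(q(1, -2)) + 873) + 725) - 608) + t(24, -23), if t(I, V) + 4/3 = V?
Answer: 2897/3 + 5*√5 ≈ 976.85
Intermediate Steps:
q(h, H) = √(H² + h²)
t(I, V) = -4/3 + V
X(j) = j³ (X(j) = j²*j = j³)
(((X(q(1, -2)) + 873) + 725) - 608) + t(24, -23) = ((((√((-2)² + 1²))³ + 873) + 725) - 608) + (-4/3 - 23) = ((((√(4 + 1))³ + 873) + 725) - 608) - 73/3 = ((((√5)³ + 873) + 725) - 608) - 73/3 = (((5*√5 + 873) + 725) - 608) - 73/3 = (((873 + 5*√5) + 725) - 608) - 73/3 = ((1598 + 5*√5) - 608) - 73/3 = (990 + 5*√5) - 73/3 = 2897/3 + 5*√5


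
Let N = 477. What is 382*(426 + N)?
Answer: 344946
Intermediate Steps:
382*(426 + N) = 382*(426 + 477) = 382*903 = 344946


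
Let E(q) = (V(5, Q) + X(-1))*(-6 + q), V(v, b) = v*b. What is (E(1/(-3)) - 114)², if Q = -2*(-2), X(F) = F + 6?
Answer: 667489/9 ≈ 74166.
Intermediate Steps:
X(F) = 6 + F
Q = 4
V(v, b) = b*v
E(q) = -150 + 25*q (E(q) = (4*5 + (6 - 1))*(-6 + q) = (20 + 5)*(-6 + q) = 25*(-6 + q) = -150 + 25*q)
(E(1/(-3)) - 114)² = ((-150 + 25/(-3)) - 114)² = ((-150 + 25*(-⅓)) - 114)² = ((-150 - 25/3) - 114)² = (-475/3 - 114)² = (-817/3)² = 667489/9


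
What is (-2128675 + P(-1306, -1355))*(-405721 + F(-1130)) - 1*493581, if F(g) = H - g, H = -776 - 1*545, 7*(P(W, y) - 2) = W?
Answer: 6048904069437/7 ≈ 8.6413e+11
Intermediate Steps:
P(W, y) = 2 + W/7
H = -1321 (H = -776 - 545 = -1321)
F(g) = -1321 - g
(-2128675 + P(-1306, -1355))*(-405721 + F(-1130)) - 1*493581 = (-2128675 + (2 + (1/7)*(-1306)))*(-405721 + (-1321 - 1*(-1130))) - 1*493581 = (-2128675 + (2 - 1306/7))*(-405721 + (-1321 + 1130)) - 493581 = (-2128675 - 1292/7)*(-405721 - 191) - 493581 = -14902017/7*(-405912) - 493581 = 6048907524504/7 - 493581 = 6048904069437/7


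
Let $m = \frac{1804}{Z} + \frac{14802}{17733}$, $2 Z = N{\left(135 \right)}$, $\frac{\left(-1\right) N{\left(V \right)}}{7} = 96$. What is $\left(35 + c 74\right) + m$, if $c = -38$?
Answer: $- \frac{1381098553}{496524} \approx -2781.5$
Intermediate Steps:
$N{\left(V \right)} = -672$ ($N{\left(V \right)} = \left(-7\right) 96 = -672$)
$Z = -336$ ($Z = \frac{1}{2} \left(-672\right) = -336$)
$m = - \frac{2251405}{496524}$ ($m = \frac{1804}{-336} + \frac{14802}{17733} = 1804 \left(- \frac{1}{336}\right) + 14802 \cdot \frac{1}{17733} = - \frac{451}{84} + \frac{4934}{5911} = - \frac{2251405}{496524} \approx -4.5343$)
$\left(35 + c 74\right) + m = \left(35 - 2812\right) - \frac{2251405}{496524} = -2777 - \frac{2251405}{496524} = - \frac{1381098553}{496524}$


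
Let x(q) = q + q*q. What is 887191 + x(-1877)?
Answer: 4408443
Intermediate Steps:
x(q) = q + q²
887191 + x(-1877) = 887191 - 1877*(1 - 1877) = 887191 - 1877*(-1876) = 887191 + 3521252 = 4408443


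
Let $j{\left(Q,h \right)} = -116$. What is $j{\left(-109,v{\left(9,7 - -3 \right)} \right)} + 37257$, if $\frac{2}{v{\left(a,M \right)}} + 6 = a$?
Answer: $37141$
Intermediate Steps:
$v{\left(a,M \right)} = \frac{2}{-6 + a}$
$j{\left(-109,v{\left(9,7 - -3 \right)} \right)} + 37257 = -116 + 37257 = 37141$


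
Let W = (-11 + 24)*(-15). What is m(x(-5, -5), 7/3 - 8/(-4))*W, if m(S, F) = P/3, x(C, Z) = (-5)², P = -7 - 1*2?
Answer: 585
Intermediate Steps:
P = -9 (P = -7 - 2 = -9)
x(C, Z) = 25
m(S, F) = -3 (m(S, F) = -9/3 = -9*⅓ = -3)
W = -195 (W = 13*(-15) = -195)
m(x(-5, -5), 7/3 - 8/(-4))*W = -3*(-195) = 585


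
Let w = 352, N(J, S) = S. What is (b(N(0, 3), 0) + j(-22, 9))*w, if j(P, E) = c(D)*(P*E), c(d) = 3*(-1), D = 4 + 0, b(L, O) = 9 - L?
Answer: 211200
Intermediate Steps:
D = 4
c(d) = -3
j(P, E) = -3*E*P (j(P, E) = -3*P*E = -3*E*P)
(b(N(0, 3), 0) + j(-22, 9))*w = ((9 - 1*3) - 3*9*(-22))*352 = ((9 - 3) + 594)*352 = (6 + 594)*352 = 600*352 = 211200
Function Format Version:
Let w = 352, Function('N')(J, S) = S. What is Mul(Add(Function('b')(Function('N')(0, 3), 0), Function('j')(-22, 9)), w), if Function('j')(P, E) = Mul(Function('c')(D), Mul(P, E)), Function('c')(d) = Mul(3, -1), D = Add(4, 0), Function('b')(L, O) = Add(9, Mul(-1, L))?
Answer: 211200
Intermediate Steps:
D = 4
Function('c')(d) = -3
Function('j')(P, E) = Mul(-3, E, P) (Function('j')(P, E) = Mul(-3, Mul(P, E)) = Mul(-3, Mul(E, P)) = Mul(-3, E, P))
Mul(Add(Function('b')(Function('N')(0, 3), 0), Function('j')(-22, 9)), w) = Mul(Add(Add(9, Mul(-1, 3)), Mul(-3, 9, -22)), 352) = Mul(Add(Add(9, -3), 594), 352) = Mul(Add(6, 594), 352) = Mul(600, 352) = 211200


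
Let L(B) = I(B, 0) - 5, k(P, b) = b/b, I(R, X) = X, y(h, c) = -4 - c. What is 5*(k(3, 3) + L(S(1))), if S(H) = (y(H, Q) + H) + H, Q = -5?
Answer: -20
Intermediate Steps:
S(H) = 1 + 2*H (S(H) = ((-4 - 1*(-5)) + H) + H = ((-4 + 5) + H) + H = (1 + H) + H = 1 + 2*H)
k(P, b) = 1
L(B) = -5 (L(B) = 0 - 5 = -5)
5*(k(3, 3) + L(S(1))) = 5*(1 - 5) = 5*(-4) = -20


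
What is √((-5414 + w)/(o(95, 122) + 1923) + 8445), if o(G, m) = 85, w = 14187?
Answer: 41*√5066686/1004 ≈ 91.920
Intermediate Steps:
√((-5414 + w)/(o(95, 122) + 1923) + 8445) = √((-5414 + 14187)/(85 + 1923) + 8445) = √(8773/2008 + 8445) = √(16966333/2008) = 41*√5066686/1004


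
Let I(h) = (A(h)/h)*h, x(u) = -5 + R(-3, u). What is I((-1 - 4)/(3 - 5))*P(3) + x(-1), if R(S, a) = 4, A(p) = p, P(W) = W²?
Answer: 43/2 ≈ 21.500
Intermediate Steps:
x(u) = -1 (x(u) = -5 + 4 = -1)
I(h) = h (I(h) = (h/h)*h = 1*h = h)
I((-1 - 4)/(3 - 5))*P(3) + x(-1) = ((-1 - 4)/(3 - 5))*3² - 1 = -5/(-2)*9 - 1 = -5*(-½)*9 - 1 = (5/2)*9 - 1 = 45/2 - 1 = 43/2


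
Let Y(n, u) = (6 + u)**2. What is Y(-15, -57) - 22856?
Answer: -20255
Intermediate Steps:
Y(-15, -57) - 22856 = (6 - 57)**2 - 22856 = (-51)**2 - 22856 = 2601 - 22856 = -20255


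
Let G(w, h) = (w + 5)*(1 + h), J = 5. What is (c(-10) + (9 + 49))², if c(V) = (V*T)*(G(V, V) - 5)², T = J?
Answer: 6390723364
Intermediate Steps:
G(w, h) = (1 + h)*(5 + w) (G(w, h) = (5 + w)*(1 + h) = (1 + h)*(5 + w))
T = 5
c(V) = 5*V*(V² + 6*V)² (c(V) = (V*5)*((5 + V + 5*V + V*V) - 5)² = (5*V)*((5 + V + 5*V + V²) - 5)² = (5*V)*((5 + V² + 6*V) - 5)² = (5*V)*(V² + 6*V)² = 5*V*(V² + 6*V)²)
(c(-10) + (9 + 49))² = (5*(-10)³*(6 - 10)² + (9 + 49))² = (5*(-1000)*(-4)² + 58)² = (5*(-1000)*16 + 58)² = (-80000 + 58)² = (-79942)² = 6390723364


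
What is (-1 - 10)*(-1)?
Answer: 11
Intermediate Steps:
(-1 - 10)*(-1) = -11*(-1) = 11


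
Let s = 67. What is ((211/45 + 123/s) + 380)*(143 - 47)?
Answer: 37291904/1005 ≈ 37106.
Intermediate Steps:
((211/45 + 123/s) + 380)*(143 - 47) = ((211/45 + 123/67) + 380)*(143 - 47) = ((211*(1/45) + 123*(1/67)) + 380)*96 = ((211/45 + 123/67) + 380)*96 = (19672/3015 + 380)*96 = (1165372/3015)*96 = 37291904/1005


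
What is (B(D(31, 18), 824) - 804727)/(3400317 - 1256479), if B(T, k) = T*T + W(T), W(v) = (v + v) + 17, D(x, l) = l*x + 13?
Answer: -477527/2143838 ≈ -0.22274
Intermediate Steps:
D(x, l) = 13 + l*x
W(v) = 17 + 2*v (W(v) = 2*v + 17 = 17 + 2*v)
B(T, k) = 17 + T**2 + 2*T (B(T, k) = T*T + (17 + 2*T) = T**2 + (17 + 2*T) = 17 + T**2 + 2*T)
(B(D(31, 18), 824) - 804727)/(3400317 - 1256479) = ((17 + (13 + 18*31)**2 + 2*(13 + 18*31)) - 804727)/(3400317 - 1256479) = ((17 + (13 + 558)**2 + 2*(13 + 558)) - 804727)/2143838 = ((17 + 571**2 + 2*571) - 804727)*(1/2143838) = ((17 + 326041 + 1142) - 804727)*(1/2143838) = (327200 - 804727)*(1/2143838) = -477527*1/2143838 = -477527/2143838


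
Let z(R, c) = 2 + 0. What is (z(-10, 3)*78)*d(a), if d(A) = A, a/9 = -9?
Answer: -12636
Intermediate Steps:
a = -81 (a = 9*(-9) = -81)
z(R, c) = 2
(z(-10, 3)*78)*d(a) = (2*78)*(-81) = 156*(-81) = -12636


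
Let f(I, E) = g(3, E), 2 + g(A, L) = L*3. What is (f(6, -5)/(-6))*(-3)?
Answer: -17/2 ≈ -8.5000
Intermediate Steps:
g(A, L) = -2 + 3*L (g(A, L) = -2 + L*3 = -2 + 3*L)
f(I, E) = -2 + 3*E
(f(6, -5)/(-6))*(-3) = ((-2 + 3*(-5))/(-6))*(-3) = ((-2 - 15)*(-⅙))*(-3) = -17*(-⅙)*(-3) = (17/6)*(-3) = -17/2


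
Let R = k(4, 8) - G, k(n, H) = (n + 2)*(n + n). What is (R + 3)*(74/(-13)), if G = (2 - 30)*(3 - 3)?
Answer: -3774/13 ≈ -290.31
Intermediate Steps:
k(n, H) = 2*n*(2 + n) (k(n, H) = (2 + n)*(2*n) = 2*n*(2 + n))
G = 0 (G = -28*0 = 0)
R = 48 (R = 2*4*(2 + 4) - 1*0 = 2*4*6 + 0 = 48 + 0 = 48)
(R + 3)*(74/(-13)) = (48 + 3)*(74/(-13)) = 51*(74*(-1/13)) = 51*(-74/13) = -3774/13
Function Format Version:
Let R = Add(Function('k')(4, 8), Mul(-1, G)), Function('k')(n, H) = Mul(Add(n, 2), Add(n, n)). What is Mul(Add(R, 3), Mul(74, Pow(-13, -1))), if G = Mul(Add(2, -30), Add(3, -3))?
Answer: Rational(-3774, 13) ≈ -290.31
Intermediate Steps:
Function('k')(n, H) = Mul(2, n, Add(2, n)) (Function('k')(n, H) = Mul(Add(2, n), Mul(2, n)) = Mul(2, n, Add(2, n)))
G = 0 (G = Mul(-28, 0) = 0)
R = 48 (R = Add(Mul(2, 4, Add(2, 4)), Mul(-1, 0)) = Add(Mul(2, 4, 6), 0) = Add(48, 0) = 48)
Mul(Add(R, 3), Mul(74, Pow(-13, -1))) = Mul(Add(48, 3), Mul(74, Pow(-13, -1))) = Mul(51, Mul(74, Rational(-1, 13))) = Mul(51, Rational(-74, 13)) = Rational(-3774, 13)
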